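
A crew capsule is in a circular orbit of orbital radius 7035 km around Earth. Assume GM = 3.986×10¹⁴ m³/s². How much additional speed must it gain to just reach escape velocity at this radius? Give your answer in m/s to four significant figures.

Δv ≈ 3118 m/s

r = 7035 km = 7.035×10⁶ m.
Circular speed v_c = √(μ/r) = 7527 m/s.
Escape speed v_esc = √(2μ/r) = √2 × v_c = 10650 m/s.
Δv = v_esc − v_c = 3118 m/s.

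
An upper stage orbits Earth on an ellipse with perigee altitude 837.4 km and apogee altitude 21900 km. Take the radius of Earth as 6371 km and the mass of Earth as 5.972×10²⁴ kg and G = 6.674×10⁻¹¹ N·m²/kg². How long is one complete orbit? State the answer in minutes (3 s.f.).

μ = GM = 6.674×10⁻¹¹ × 5.972×10²⁴ = 3.986×10¹⁴ m³/s².
r_p = 6371 + 837.4 = 7208.4 km = 7.2084×10⁶ m.
r_a = 6371 + 21900 = 28271 km = 2.8271×10⁷ m.
Semi-major axis a = (r_p + r_a)/2 = (7208.4 + 28271)/2 = 17740 km = 1.774×10⁷ m.
By Kepler's third law T = 2π√(a³/μ) = 2π × 3.743×10³ = 2.352×10⁴ s.
= 391.9 minutes.

T ≈ 392 minutes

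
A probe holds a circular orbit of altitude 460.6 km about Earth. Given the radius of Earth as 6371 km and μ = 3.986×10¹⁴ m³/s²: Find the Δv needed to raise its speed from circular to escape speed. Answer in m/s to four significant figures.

Δv ≈ 3164 m/s

r = 6371 + 460.6 = 6831.6 km = 6.8316×10⁶ m.
Circular speed v_c = √(μ/r) = 7638 m/s.
Escape speed v_esc = √(2μ/r) = √2 × v_c = 10800 m/s.
Δv = v_esc − v_c = 3164 m/s.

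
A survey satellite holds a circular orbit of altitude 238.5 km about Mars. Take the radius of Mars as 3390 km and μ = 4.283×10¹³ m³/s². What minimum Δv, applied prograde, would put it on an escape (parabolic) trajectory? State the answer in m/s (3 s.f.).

Δv ≈ 1420 m/s

r = 3390 + 238.5 = 3628.5 km = 3.6285×10⁶ m.
Circular speed v_c = √(μ/r) = 3436 m/s.
Escape speed v_esc = √(2μ/r) = √2 × v_c = 4859 m/s.
Δv = v_esc − v_c = 1423 m/s.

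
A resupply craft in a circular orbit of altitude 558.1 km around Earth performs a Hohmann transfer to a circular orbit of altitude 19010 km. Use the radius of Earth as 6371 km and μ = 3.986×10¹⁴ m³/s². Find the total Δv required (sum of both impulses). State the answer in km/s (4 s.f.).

r₁ = 6371 + 558.1 = 6929.1 km = 6.9291×10⁶ m.
r₂ = 6371 + 19010 = 25381 km = 2.5381×10⁷ m.
Transfer ellipse a_t = (r₁ + r₂)/2 = 1.616×10⁷ m.
At r₁: circular v_c1 = √(μ/r₁) = 7585 m/s; transfer-perigee v_p = √[μ(2/r₁ − 1/a_t)] = 9507 m/s.
Δv₁ = v_p − v_c1 = 1922 m/s.
At r₂: circular v_c2 = √(μ/r₂) = 3963 m/s; transfer-apogee v_a = √[μ(2/r₂ − 1/a_t)] = 2595 m/s.
Δv₂ = v_c2 − v_a = 1368 m/s.
Total Δv = Δv₁ + Δv₂ = 3290 m/s = 3.290 km/s.

Δv_total ≈ 3.290 km/s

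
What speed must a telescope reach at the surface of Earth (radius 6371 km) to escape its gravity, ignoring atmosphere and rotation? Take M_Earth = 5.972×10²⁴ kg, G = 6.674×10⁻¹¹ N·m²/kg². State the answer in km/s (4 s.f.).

μ = GM = 6.674×10⁻¹¹ × 5.972×10²⁴ = 3.986×10¹⁴ m³/s².
r = R = 6.371×10⁶ m.
Escape speed v_esc = √(2μ/r) = √(2 × 3.986×10¹⁴ / 6.371×10⁶) = √(1.251×10⁸) = 11190 m/s.
= 11.19 km/s.

v_esc ≈ 11.19 km/s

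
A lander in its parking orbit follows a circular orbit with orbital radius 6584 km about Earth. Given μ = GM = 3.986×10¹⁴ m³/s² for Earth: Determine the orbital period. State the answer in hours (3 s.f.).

T ≈ 1.48 hours

r = 6584 km = 6.584×10⁶ m.
Kepler's third law: T = 2π√(r³/μ) = 2π√((6.584×10⁶)³ / 3.986×10¹⁴).
r³/μ = 7.160×10⁵ s², so T = 2π × 8.462×10² = 5.317×10³ s.
Converting: 5.317×10³ s ÷ 3600 = 1.477 hours.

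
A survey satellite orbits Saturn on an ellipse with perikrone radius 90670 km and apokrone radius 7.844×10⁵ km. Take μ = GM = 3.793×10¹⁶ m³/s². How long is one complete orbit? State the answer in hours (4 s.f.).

Semi-major axis a = (r_p + r_a)/2 = (90670 + 7.8440×10⁵)/2 = 4.3754×10⁵ km = 4.375×10⁸ m.
By Kepler's third law T = 2π√(a³/μ) = 2π × 4.699×10⁴ = 2.953×10⁵ s.
= 82.02 hours.

T ≈ 82.02 hours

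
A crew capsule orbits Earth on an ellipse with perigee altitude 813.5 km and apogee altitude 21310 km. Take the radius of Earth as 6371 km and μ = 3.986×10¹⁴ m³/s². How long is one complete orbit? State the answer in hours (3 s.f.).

T ≈ 6.36 hours

r_p = 6371 + 813.5 = 7184.5 km = 7.1845×10⁶ m.
r_a = 6371 + 21310 = 27681 km = 2.7681×10⁷ m.
Semi-major axis a = (r_p + r_a)/2 = (7184.5 + 27681)/2 = 17433 km = 1.743×10⁷ m.
By Kepler's third law T = 2π√(a³/μ) = 2π × 3.646×10³ = 2.291×10⁴ s.
= 6.363 hours.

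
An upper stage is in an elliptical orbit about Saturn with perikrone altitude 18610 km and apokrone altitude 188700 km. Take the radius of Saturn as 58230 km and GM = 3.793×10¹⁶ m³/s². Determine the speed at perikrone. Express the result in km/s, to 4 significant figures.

v ≈ 27.44 km/s

r_p = 58230 + 18610 = 76840 km = 7.6840×10⁷ m.
r_a = 58230 + 188700 = 246930 km = 2.4693×10⁸ m.
Semi-major axis a = (r_p + r_a)/2 = 1.6188×10⁵ km = 1.619×10⁸ m.
Vis-viva: v² = μ(2/r − 1/a) = 3.793×10¹⁶ × (2.603×10⁻⁸ − 6.177×10⁻⁹) = 7.529×10⁸ m²/s².
v = 27440 m/s = 27.44 km/s.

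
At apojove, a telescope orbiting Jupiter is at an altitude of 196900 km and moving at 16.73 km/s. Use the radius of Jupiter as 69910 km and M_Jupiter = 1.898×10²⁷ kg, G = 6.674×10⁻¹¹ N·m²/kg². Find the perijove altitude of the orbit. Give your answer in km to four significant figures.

perijove altitude ≈ 41610 km

μ = GM = 6.674×10⁻¹¹ × 1.898×10²⁷ = 1.267×10¹⁷ m³/s².
r_a = 69910 + 196900 = 2.6681×10⁵ km = 2.668×10⁸ m.
Specific energy ε = v²/2 − μ/r = -3.348×10⁸ J/kg, so a = −μ/(2ε) = 1.892×10⁸ m.
The apsides satisfy r_p + r_a = 2a, so the perijove radius is 2a − r_a = 1.115×10⁸ m = 1.1152×10⁵ km.
Perijove altitude = 1.1152×10⁵ − 69910 = 41610 km.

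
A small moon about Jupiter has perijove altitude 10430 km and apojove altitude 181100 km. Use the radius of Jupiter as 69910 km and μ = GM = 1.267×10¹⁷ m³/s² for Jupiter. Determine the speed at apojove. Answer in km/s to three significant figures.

v ≈ 15.6 km/s

r_p = 69910 + 10430 = 80340 km = 8.0340×10⁷ m.
r_a = 69910 + 181100 = 251010 km = 2.5101×10⁸ m.
Semi-major axis a = (r_p + r_a)/2 = 1.6568×10⁵ km = 1.657×10⁸ m.
Vis-viva: v² = μ(2/r − 1/a) = 1.267×10¹⁷ × (7.968×10⁻⁹ − 6.036×10⁻⁹) = 2.448×10⁸ m²/s².
v = 15650 m/s = 15.65 km/s.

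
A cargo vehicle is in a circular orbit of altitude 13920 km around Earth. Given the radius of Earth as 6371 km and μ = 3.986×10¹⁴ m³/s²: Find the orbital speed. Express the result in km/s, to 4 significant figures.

r = 6371 + 13920 = 20291 km = 2.0291×10⁷ m.
For a circular orbit v = √(μ/r) = √(3.986×10¹⁴ / 2.029×10⁷) = √(1.964×10⁷) = 4432 m/s.
That is 4.432 km/s.

v ≈ 4.432 km/s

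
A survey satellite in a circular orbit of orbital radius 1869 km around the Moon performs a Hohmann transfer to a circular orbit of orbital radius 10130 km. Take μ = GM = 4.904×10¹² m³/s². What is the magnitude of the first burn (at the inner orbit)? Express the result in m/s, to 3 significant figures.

r₁ = 1869 km = 1.869×10⁶ m.
r₂ = 10130 km = 1.013×10⁷ m.
Transfer ellipse a_t = (r₁ + r₂)/2 = 6.000×10⁶ m.
At r₁: circular v_c1 = √(μ/r₁) = 1620 m/s; transfer-perilune v_p = √[μ(2/r₁ − 1/a_t)] = 2105 m/s.
Δv₁ = v_p − v_c1 = 485.0 m/s.

Δv ≈ 485 m/s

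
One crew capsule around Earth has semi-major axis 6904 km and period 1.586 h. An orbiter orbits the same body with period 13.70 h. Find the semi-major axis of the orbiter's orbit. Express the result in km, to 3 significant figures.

Kepler's third law: a³ ∝ T², so a₂ = a₁ (T₂/T₁)^(2/3).
T₂/T₁ = 8.638, (T₂/T₁)^(2/3) = 4.210.
a₂ = 6904 × 4.210 = 29070 km.

a₂ ≈ 29100 km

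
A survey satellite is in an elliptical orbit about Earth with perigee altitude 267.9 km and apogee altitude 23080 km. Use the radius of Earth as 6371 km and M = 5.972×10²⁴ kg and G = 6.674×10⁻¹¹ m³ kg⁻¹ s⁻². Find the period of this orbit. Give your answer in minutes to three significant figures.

μ = GM = 6.674×10⁻¹¹ × 5.972×10²⁴ = 3.986×10¹⁴ m³/s².
r_p = 6371 + 267.9 = 6638.9 km = 6.6389×10⁶ m.
r_a = 6371 + 23080 = 29451 km = 2.9451×10⁷ m.
Semi-major axis a = (r_p + r_a)/2 = (6638.9 + 29451)/2 = 18045 km = 1.804×10⁷ m.
By Kepler's third law T = 2π√(a³/μ) = 2π × 3.840×10³ = 2.412×10⁴ s.
= 402.1 minutes.

T ≈ 402 minutes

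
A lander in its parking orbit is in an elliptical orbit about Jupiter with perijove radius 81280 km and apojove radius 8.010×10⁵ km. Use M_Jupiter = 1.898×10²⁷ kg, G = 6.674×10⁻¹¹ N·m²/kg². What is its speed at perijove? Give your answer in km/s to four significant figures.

μ = GM = 6.674×10⁻¹¹ × 1.898×10²⁷ = 1.267×10¹⁷ m³/s².
Semi-major axis a = (r_p + r_a)/2 = 4.4114×10⁵ km = 4.411×10⁸ m.
Vis-viva: v² = μ(2/r − 1/a) = 1.267×10¹⁷ × (2.461×10⁻⁸ − 2.267×10⁻⁹) = 2.830×10⁹ m²/s².
v = 53200 m/s = 53.20 km/s.

v ≈ 53.20 km/s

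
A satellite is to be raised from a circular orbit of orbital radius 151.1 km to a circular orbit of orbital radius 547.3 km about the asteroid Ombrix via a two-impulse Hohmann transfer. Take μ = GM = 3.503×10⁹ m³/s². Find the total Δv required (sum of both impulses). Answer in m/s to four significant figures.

Δv_total ≈ 65.73 m/s

r₁ = 151.1 km = 1.511×10⁵ m.
r₂ = 547.3 km = 5.473×10⁵ m.
Transfer ellipse a_t = (r₁ + r₂)/2 = 3.492×10⁵ m.
At r₁: circular v_c1 = √(μ/r₁) = 152.3 m/s; transfer-periapsis v_p = √[μ(2/r₁ − 1/a_t)] = 190.6 m/s.
Δv₁ = v_p − v_c1 = 38.36 m/s.
At r₂: circular v_c2 = √(μ/r₂) = 80.00 m/s; transfer-apoapsis v_a = √[μ(2/r₂ − 1/a_t)] = 52.63 m/s.
Δv₂ = v_c2 − v_a = 27.38 m/s.
Total Δv = Δv₁ + Δv₂ = 65.73 m/s.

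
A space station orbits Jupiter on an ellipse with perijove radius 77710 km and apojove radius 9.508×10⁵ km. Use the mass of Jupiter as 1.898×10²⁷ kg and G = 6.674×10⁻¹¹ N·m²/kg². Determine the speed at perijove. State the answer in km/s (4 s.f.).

μ = GM = 6.674×10⁻¹¹ × 1.898×10²⁷ = 1.267×10¹⁷ m³/s².
Semi-major axis a = (r_p + r_a)/2 = 5.1426×10⁵ km = 5.143×10⁸ m.
Vis-viva: v² = μ(2/r − 1/a) = 1.267×10¹⁷ × (2.574×10⁻⁸ − 1.945×10⁻⁹) = 3.014×10⁹ m²/s².
v = 54900 m/s = 54.90 km/s.

v ≈ 54.90 km/s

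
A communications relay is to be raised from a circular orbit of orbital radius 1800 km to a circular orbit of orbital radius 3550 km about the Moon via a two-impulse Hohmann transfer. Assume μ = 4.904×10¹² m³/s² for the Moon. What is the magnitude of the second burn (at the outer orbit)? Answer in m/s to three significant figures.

r₁ = 1800 km = 1.800×10⁶ m.
r₂ = 3550 km = 3.550×10⁶ m.
Transfer ellipse a_t = (r₁ + r₂)/2 = 2.675×10⁶ m.
At r₁: circular v_c1 = √(μ/r₁) = 1651 m/s; transfer-perilune v_p = √[μ(2/r₁ − 1/a_t)] = 1901 m/s.
At r₂: circular v_c2 = √(μ/r₂) = 1175 m/s; transfer-apolune v_a = √[μ(2/r₂ − 1/a_t)] = 964.1 m/s.
Δv₂ = v_c2 − v_a = 211.2 m/s.

Δv ≈ 211 m/s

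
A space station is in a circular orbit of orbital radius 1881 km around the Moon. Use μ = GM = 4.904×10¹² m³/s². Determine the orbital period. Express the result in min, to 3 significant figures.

T ≈ 122 min

r = 1881 km = 1.881×10⁶ m.
Kepler's third law: T = 2π√(r³/μ) = 2π√((1.881×10⁶)³ / 4.904×10¹²).
r³/μ = 1.357×10⁶ s², so T = 2π × 1.165×10³ = 7.320×10³ s.
Converting: 7.320×10³ s ÷ 60.00 = 122.0 min.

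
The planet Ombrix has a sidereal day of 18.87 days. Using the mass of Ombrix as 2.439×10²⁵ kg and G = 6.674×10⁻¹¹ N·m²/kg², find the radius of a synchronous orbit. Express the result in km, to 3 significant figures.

μ = GM = 6.674×10⁻¹¹ × 2.439×10²⁵ = 1.628×10¹⁵ m³/s².
T = 18.87 days = 1.630×10⁶ s.
A synchronous orbit has period T, so by Kepler's third law a = (μT²/4π²)^(1/3).
μT²/4π² = 1.628×10¹⁵ × (1.630×10⁶)² / 39.48 = 1.096×10²⁶ m³.
a = 4.786×10⁸ m = 4.7856×10⁵ km.

r_sync ≈ 4.79×10⁵ km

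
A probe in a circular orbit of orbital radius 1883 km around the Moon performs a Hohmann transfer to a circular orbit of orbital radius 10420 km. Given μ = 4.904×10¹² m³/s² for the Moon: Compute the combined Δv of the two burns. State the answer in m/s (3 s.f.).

r₁ = 1883 km = 1.883×10⁶ m.
r₂ = 10420 km = 1.042×10⁷ m.
Transfer ellipse a_t = (r₁ + r₂)/2 = 6.152×10⁶ m.
At r₁: circular v_c1 = √(μ/r₁) = 1614 m/s; transfer-perilune v_p = √[μ(2/r₁ − 1/a_t)] = 2100 m/s.
Δv₁ = v_p − v_c1 = 486.6 m/s.
At r₂: circular v_c2 = √(μ/r₂) = 686.0 m/s; transfer-apolune v_a = √[μ(2/r₂ − 1/a_t)] = 379.6 m/s.
Δv₂ = v_c2 − v_a = 306.5 m/s.
Total Δv = Δv₁ + Δv₂ = 793.0 m/s.

Δv_total ≈ 793 m/s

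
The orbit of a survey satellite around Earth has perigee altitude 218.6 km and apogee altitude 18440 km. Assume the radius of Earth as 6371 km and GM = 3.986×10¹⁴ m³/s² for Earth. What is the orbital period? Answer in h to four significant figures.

r_p = 6371 + 218.6 = 6589.6 km = 6.5896×10⁶ m.
r_a = 6371 + 18440 = 24811 km = 2.4811×10⁷ m.
Semi-major axis a = (r_p + r_a)/2 = (6589.6 + 24811)/2 = 15700 km = 1.570×10⁷ m.
By Kepler's third law T = 2π√(a³/μ) = 2π × 3.116×10³ = 1.958×10⁴ s.
= 5.438 h.

T ≈ 5.438 h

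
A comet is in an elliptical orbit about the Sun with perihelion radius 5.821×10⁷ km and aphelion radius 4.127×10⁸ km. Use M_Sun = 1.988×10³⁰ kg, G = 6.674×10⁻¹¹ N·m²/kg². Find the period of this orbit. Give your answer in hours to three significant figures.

T ≈ 17300 hours

μ = GM = 6.674×10⁻¹¹ × 1.988×10³⁰ = 1.327×10²⁰ m³/s².
Semi-major axis a = (r_p + r_a)/2 = (5.8210×10⁷ + 4.1270×10⁸)/2 = 2.3546×10⁸ km = 2.355×10¹¹ m.
By Kepler's third law T = 2π√(a³/μ) = 2π × 9.919×10⁶ = 6.232×10⁷ s.
= 17310 hours.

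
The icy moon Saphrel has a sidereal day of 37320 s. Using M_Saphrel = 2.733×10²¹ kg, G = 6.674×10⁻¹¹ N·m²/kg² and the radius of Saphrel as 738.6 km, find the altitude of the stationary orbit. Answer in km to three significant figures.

μ = GM = 6.674×10⁻¹¹ × 2.733×10²¹ = 1.824×10¹¹ m³/s².
A synchronous orbit has period T, so by Kepler's third law a = (μT²/4π²)^(1/3).
μT²/4π² = 1.824×10¹¹ × (3.732×10⁴)² / 39.48 = 6.435×10¹⁸ m³.
a = 1.860×10⁶ m = 1860.0 km.
Altitude h = a − R = 1860.0 − 738.6 = 1121.4 km.

h_sync ≈ 1120 km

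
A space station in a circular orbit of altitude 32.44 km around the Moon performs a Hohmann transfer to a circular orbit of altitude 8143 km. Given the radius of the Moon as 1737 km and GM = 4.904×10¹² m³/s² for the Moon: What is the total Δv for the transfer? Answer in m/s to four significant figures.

r₁ = 1737 + 32.44 = 1769.4 km = 1.7694×10⁶ m.
r₂ = 1737 + 8143 = 9880.0 km = 9.8800×10⁶ m.
Transfer ellipse a_t = (r₁ + r₂)/2 = 5.825×10⁶ m.
At r₁: circular v_c1 = √(μ/r₁) = 1665 m/s; transfer-perilune v_p = √[μ(2/r₁ − 1/a_t)] = 2168 m/s.
Δv₁ = v_p − v_c1 = 503.4 m/s.
At r₂: circular v_c2 = √(μ/r₂) = 704.5 m/s; transfer-apolune v_a = √[μ(2/r₂ − 1/a_t)] = 388.3 m/s.
Δv₂ = v_c2 − v_a = 316.2 m/s.
Total Δv = Δv₁ + Δv₂ = 819.6 m/s.

Δv_total ≈ 819.6 m/s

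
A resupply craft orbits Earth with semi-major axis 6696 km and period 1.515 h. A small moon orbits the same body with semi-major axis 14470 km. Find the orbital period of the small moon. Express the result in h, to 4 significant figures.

Kepler's third law: T² ∝ a³, so T₂ = T₁ (a₂/a₁)^(3/2).
a₂/a₁ = 2.161, (a₂/a₁)^(3/2) = 3.177.
T₂ = 1.515 × 3.177 = 4.813 h.

T₂ ≈ 4.813 h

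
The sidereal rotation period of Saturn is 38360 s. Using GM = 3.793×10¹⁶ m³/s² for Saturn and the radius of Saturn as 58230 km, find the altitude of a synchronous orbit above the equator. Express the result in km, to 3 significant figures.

h_sync ≈ 54000 km

A synchronous orbit has period T, so by Kepler's third law a = (μT²/4π²)^(1/3).
μT²/4π² = 3.793×10¹⁶ × (3.836×10⁴)² / 39.48 = 1.414×10²⁴ m³.
a = 1.122×10⁸ m = 1.1223×10⁵ km.
Altitude h = a − R = 1.1223×10⁵ − 58230 = 54005 km.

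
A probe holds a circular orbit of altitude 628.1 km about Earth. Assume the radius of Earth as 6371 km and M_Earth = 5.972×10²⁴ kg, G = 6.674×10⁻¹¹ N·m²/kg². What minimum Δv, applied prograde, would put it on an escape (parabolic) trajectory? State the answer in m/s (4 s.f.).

Δv ≈ 3126 m/s

μ = GM = 6.674×10⁻¹¹ × 5.972×10²⁴ = 3.986×10¹⁴ m³/s².
r = 6371 + 628.1 = 6999.1 km = 6.9991×10⁶ m.
Circular speed v_c = √(μ/r) = 7546 m/s.
Escape speed v_esc = √(2μ/r) = √2 × v_c = 10670 m/s.
Δv = v_esc − v_c = 3126 m/s.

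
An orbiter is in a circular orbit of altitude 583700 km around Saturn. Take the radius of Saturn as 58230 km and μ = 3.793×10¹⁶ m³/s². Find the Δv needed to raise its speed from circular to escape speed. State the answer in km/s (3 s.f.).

Δv ≈ 3.18 km/s

r = 58230 + 583700 = 641930 km = 6.4193×10⁸ m.
Circular speed v_c = √(μ/r) = 7687 m/s.
Escape speed v_esc = √(2μ/r) = √2 × v_c = 10870 m/s.
Δv = v_esc − v_c = 3184 m/s = 3.184 km/s.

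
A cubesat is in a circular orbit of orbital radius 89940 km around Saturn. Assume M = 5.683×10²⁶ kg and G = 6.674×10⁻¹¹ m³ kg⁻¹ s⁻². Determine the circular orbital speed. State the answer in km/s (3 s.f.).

v ≈ 20.5 km/s

μ = GM = 6.674×10⁻¹¹ × 5.683×10²⁶ = 3.793×10¹⁶ m³/s².
r = 89940 km = 8.994×10⁷ m.
For a circular orbit v = √(μ/r) = √(3.793×10¹⁶ / 8.994×10⁷) = √(4.217×10⁸) = 20540 m/s.
That is 20.54 km/s.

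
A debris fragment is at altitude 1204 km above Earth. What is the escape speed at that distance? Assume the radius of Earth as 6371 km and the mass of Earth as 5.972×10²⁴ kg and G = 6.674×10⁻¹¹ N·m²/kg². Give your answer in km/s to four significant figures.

v_esc ≈ 10.26 km/s

μ = GM = 6.674×10⁻¹¹ × 5.972×10²⁴ = 3.986×10¹⁴ m³/s².
r = 6371 + 1204 = 7575.0 km = 7.5750×10⁶ m.
Escape speed v_esc = √(2μ/r) = √(2 × 3.986×10¹⁴ / 7.575×10⁶) = √(1.052×10⁸) = 10260 m/s.
= 10.26 km/s.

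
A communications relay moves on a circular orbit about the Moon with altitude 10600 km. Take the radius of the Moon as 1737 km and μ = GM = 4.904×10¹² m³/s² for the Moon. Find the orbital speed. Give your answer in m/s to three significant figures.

v ≈ 630 m/s

r = 1737 + 10600 = 12337 km = 1.2337×10⁷ m.
For a circular orbit v = √(μ/r) = √(4.904×10¹² / 1.234×10⁷) = √(3.975×10⁵) = 630.5 m/s.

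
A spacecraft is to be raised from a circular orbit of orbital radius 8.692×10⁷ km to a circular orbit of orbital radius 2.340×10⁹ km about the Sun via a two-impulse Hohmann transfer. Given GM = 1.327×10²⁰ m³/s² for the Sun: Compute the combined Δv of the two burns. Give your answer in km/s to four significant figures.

Δv_total ≈ 20.70 km/s

r₁ = 8.692×10⁷ km = 8.692×10¹⁰ m.
r₂ = 2.340×10⁹ km = 2.340×10¹² m.
Transfer ellipse a_t = (r₁ + r₂)/2 = 1.213×10¹² m.
At r₁: circular v_c1 = √(μ/r₁) = 39070 m/s; transfer-perihelion v_p = √[μ(2/r₁ − 1/a_t)] = 54260 m/s.
Δv₁ = v_p − v_c1 = 15190 m/s.
At r₂: circular v_c2 = √(μ/r₂) = 7531 m/s; transfer-aphelion v_a = √[μ(2/r₂ − 1/a_t)] = 2015 m/s.
Δv₂ = v_c2 − v_a = 5515 m/s.
Total Δv = Δv₁ + Δv₂ = 20700 m/s = 20.70 km/s.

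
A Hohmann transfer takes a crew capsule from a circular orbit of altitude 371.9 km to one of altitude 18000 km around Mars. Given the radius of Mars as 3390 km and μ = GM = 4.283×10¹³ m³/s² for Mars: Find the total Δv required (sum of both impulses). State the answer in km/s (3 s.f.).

r₁ = 3390 + 371.9 = 3761.9 km = 3.7619×10⁶ m.
r₂ = 3390 + 18000 = 21390 km = 2.1390×10⁷ m.
Transfer ellipse a_t = (r₁ + r₂)/2 = 1.258×10⁷ m.
At r₁: circular v_c1 = √(μ/r₁) = 3374 m/s; transfer-periapsis v_p = √[μ(2/r₁ − 1/a_t)] = 4401 m/s.
Δv₁ = v_p − v_c1 = 1026 m/s.
At r₂: circular v_c2 = √(μ/r₂) = 1415 m/s; transfer-apoapsis v_a = √[μ(2/r₂ − 1/a_t)] = 773.9 m/s.
Δv₂ = v_c2 − v_a = 641.1 m/s.
Total Δv = Δv₁ + Δv₂ = 1667 m/s = 1.667 km/s.

Δv_total ≈ 1.67 km/s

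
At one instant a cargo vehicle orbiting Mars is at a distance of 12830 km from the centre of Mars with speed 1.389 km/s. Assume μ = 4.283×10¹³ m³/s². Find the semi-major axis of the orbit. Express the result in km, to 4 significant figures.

a ≈ 9022 km

r = 1.283×10⁷ m.
Vis-viva rearranged: 1/a = 2/r − v²/μ = 1.559×10⁻⁷ − 4.505×10⁻⁸ = 1.108×10⁻⁷ m⁻¹.
a = 9.022×10⁶ m = 9022.1 km.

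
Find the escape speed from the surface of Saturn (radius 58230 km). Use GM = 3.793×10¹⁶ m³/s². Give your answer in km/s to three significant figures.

r = R = 5.823×10⁷ m.
Escape speed v_esc = √(2μ/r) = √(2 × 3.793×10¹⁶ / 5.823×10⁷) = √(1.303×10⁹) = 36090 m/s.
= 36.09 km/s.

v_esc ≈ 36.1 km/s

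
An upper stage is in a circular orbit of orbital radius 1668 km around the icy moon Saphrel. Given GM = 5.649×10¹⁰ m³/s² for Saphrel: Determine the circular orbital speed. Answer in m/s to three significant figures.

v ≈ 184 m/s

r = 1668 km = 1.668×10⁶ m.
For a circular orbit v = √(μ/r) = √(5.649×10¹⁰ / 1.668×10⁶) = √(3.387×10⁴) = 184.0 m/s.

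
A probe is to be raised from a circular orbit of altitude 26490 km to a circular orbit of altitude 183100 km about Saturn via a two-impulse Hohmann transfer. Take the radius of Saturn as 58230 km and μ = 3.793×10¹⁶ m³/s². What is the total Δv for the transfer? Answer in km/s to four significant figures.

r₁ = 58230 + 26490 = 84720 km = 8.4720×10⁷ m.
r₂ = 58230 + 183100 = 241330 km = 2.4133×10⁸ m.
Transfer ellipse a_t = (r₁ + r₂)/2 = 1.630×10⁸ m.
At r₁: circular v_c1 = √(μ/r₁) = 21160 m/s; transfer-perikrone v_p = √[μ(2/r₁ − 1/a_t)] = 25740 m/s.
Δv₁ = v_p − v_c1 = 4585 m/s.
At r₂: circular v_c2 = √(μ/r₂) = 12540 m/s; transfer-apokrone v_a = √[μ(2/r₂ − 1/a_t)] = 9038 m/s.
Δv₂ = v_c2 − v_a = 3499 m/s.
Total Δv = Δv₁ + Δv₂ = 8084 m/s = 8.084 km/s.

Δv_total ≈ 8.084 km/s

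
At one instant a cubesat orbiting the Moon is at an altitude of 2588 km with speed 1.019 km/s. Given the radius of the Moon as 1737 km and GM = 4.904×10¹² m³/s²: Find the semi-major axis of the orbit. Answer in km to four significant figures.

a ≈ 3989 km

r = 1737 + 2588 = 4325.0 km = 4.325×10⁶ m.
Specific orbital energy ε = v²/2 − μ/r = (1019)²/2 − 4.904×10¹²/4.325×10⁶ = -6.147×10⁵ J/kg.
Since ε = −μ/(2a), a = −μ/(2ε) = 3.989×10⁶ m = 3989.0 km.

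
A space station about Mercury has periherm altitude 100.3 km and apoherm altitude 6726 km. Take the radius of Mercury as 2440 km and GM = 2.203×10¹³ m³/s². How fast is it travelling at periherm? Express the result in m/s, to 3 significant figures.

r_p = 2440 + 100.3 = 2540.3 km = 2.5403×10⁶ m.
r_a = 2440 + 6726 = 9166.0 km = 9.1660×10⁶ m.
Semi-major axis a = (r_p + r_a)/2 = 5853.1 km = 5.853×10⁶ m.
Vis-viva: v² = μ(2/r − 1/a) = 2.203×10¹³ × (7.873×10⁻⁷ − 1.708×10⁻⁷) = 1.358×10⁷ m²/s².
v = 3685 m/s.

v ≈ 3690 m/s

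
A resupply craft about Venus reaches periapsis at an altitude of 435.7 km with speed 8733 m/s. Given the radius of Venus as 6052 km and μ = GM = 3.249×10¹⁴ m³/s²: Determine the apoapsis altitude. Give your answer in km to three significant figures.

r_p = 6052 + 435.7 = 6487.7 km = 6.488×10⁶ m.
Specific energy ε = v²/2 − μ/r = -1.195×10⁷ J/kg, so a = −μ/(2ε) = 1.360×10⁷ m.
The apsides satisfy r_p + r_a = 2a, so the apoapsis radius is 2a − r_p = 2.071×10⁷ m = 20708 km.
Apoapsis altitude = 20708 − 6052 = 14656 km.

apoapsis altitude ≈ 14700 km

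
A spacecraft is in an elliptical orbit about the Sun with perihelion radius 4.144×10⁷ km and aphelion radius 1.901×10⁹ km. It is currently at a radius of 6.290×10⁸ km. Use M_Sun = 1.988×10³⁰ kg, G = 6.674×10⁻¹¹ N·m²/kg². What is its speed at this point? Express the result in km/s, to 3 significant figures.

v ≈ 16.9 km/s

μ = GM = 6.674×10⁻¹¹ × 1.988×10³⁰ = 1.327×10²⁰ m³/s².
Semi-major axis a = (r_p + r_a)/2 = 9.7122×10⁸ km = 9.712×10¹¹ m.
Vis-viva: v² = μ(2/r − 1/a) = 1.327×10²⁰ × (3.180×10⁻¹² − 1.030×10⁻¹²) = 2.853×10⁸ m²/s².
v = 16890 m/s = 16.89 km/s.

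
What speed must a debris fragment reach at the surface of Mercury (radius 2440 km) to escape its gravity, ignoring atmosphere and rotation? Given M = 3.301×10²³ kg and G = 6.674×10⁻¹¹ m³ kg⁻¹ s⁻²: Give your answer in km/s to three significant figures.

μ = GM = 6.674×10⁻¹¹ × 3.301×10²³ = 2.203×10¹³ m³/s².
r = R = 2.440×10⁶ m.
Escape speed v_esc = √(2μ/r) = √(2 × 2.203×10¹³ / 2.440×10⁶) = √(1.806×10⁷) = 4249 m/s.
= 4.249 km/s.

v_esc ≈ 4.25 km/s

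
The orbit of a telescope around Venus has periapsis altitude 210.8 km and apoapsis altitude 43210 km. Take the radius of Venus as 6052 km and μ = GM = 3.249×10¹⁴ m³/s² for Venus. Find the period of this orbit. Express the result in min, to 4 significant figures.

r_p = 6052 + 210.8 = 6262.8 km = 6.2628×10⁶ m.
r_a = 6052 + 43210 = 49262 km = 4.9262×10⁷ m.
Semi-major axis a = (r_p + r_a)/2 = (6262.8 + 49262)/2 = 27762 km = 2.776×10⁷ m.
By Kepler's third law T = 2π√(a³/μ) = 2π × 8.115×10³ = 5.099×10⁴ s.
= 849.8 min.

T ≈ 849.8 min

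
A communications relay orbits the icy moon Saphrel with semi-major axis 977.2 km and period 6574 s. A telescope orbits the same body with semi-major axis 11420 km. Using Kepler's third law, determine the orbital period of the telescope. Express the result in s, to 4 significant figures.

T₂ ≈ 2.626×10⁵ s

Kepler's third law: T² ∝ a³, so T₂ = T₁ (a₂/a₁)^(3/2).
a₂/a₁ = 11.69, (a₂/a₁)^(3/2) = 39.95.
T₂ = 6574 × 39.95 = 2.626×10⁵ s.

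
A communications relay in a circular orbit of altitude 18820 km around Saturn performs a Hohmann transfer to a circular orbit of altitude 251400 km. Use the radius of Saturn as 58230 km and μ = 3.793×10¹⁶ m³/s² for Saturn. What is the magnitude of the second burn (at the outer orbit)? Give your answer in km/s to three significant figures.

r₁ = 58230 + 18820 = 77050 km = 7.7050×10⁷ m.
r₂ = 58230 + 251400 = 309630 km = 3.0963×10⁸ m.
Transfer ellipse a_t = (r₁ + r₂)/2 = 1.933×10⁸ m.
At r₁: circular v_c1 = √(μ/r₁) = 22190 m/s; transfer-perikrone v_p = √[μ(2/r₁ − 1/a_t)] = 28080 m/s.
At r₂: circular v_c2 = √(μ/r₂) = 11070 m/s; transfer-apokrone v_a = √[μ(2/r₂ − 1/a_t)] = 6987 m/s.
Δv₂ = v_c2 − v_a = 4081 m/s.
= 4.081 km/s.

Δv ≈ 4.08 km/s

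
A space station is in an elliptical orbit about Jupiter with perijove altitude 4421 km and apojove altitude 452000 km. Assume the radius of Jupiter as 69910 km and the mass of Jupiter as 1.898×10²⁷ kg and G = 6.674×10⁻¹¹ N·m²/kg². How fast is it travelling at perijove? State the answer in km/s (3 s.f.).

μ = GM = 6.674×10⁻¹¹ × 1.898×10²⁷ = 1.267×10¹⁷ m³/s².
r_p = 69910 + 4421 = 74331 km = 7.4331×10⁷ m.
r_a = 69910 + 452000 = 521910 km = 5.2191×10⁸ m.
Semi-major axis a = (r_p + r_a)/2 = 2.9812×10⁵ km = 2.981×10⁸ m.
Vis-viva: v² = μ(2/r − 1/a) = 1.267×10¹⁷ × (2.691×10⁻⁸ − 3.354×10⁻⁹) = 2.983×10⁹ m²/s².
v = 54620 m/s = 54.62 km/s.

v ≈ 54.6 km/s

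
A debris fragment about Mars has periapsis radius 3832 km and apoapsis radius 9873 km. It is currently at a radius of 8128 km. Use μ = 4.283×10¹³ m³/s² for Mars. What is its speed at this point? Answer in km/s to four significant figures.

v ≈ 2.071 km/s

Semi-major axis a = (r_p + r_a)/2 = 6852.5 km = 6.852×10⁶ m.
Vis-viva: v² = μ(2/r − 1/a) = 4.283×10¹³ × (2.461×10⁻⁷ − 1.459×10⁻⁷) = 4.289×10⁶ m²/s².
v = 2071 m/s = 2.071 km/s.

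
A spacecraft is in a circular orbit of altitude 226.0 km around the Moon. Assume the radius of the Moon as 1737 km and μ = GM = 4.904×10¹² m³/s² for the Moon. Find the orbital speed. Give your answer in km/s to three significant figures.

v ≈ 1.58 km/s

r = 1737 + 226.0 = 1963.0 km = 1.9630×10⁶ m.
For a circular orbit v = √(μ/r) = √(4.904×10¹² / 1.963×10⁶) = √(2.498×10⁶) = 1581 m/s.
That is 1.581 km/s.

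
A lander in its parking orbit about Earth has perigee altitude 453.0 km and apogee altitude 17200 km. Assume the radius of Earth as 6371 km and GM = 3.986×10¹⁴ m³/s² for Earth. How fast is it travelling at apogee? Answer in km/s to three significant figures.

v ≈ 2.76 km/s

r_p = 6371 + 453.0 = 6824.0 km = 6.8240×10⁶ m.
r_a = 6371 + 17200 = 23571 km = 2.3571×10⁷ m.
Semi-major axis a = (r_p + r_a)/2 = 15198 km = 1.520×10⁷ m.
Vis-viva: v² = μ(2/r − 1/a) = 3.986×10¹⁴ × (8.485×10⁻⁸ − 6.580×10⁻⁸) = 7.593×10⁶ m²/s².
v = 2756 m/s = 2.756 km/s.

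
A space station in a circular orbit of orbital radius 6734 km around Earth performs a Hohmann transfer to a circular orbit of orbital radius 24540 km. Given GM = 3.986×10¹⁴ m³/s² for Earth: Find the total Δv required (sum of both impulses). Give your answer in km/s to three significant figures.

r₁ = 6734 km = 6.734×10⁶ m.
r₂ = 24540 km = 2.454×10⁷ m.
Transfer ellipse a_t = (r₁ + r₂)/2 = 1.564×10⁷ m.
At r₁: circular v_c1 = √(μ/r₁) = 7694 m/s; transfer-perigee v_p = √[μ(2/r₁ − 1/a_t)] = 9638 m/s.
Δv₁ = v_p − v_c1 = 1944 m/s.
At r₂: circular v_c2 = √(μ/r₂) = 4030 m/s; transfer-apogee v_a = √[μ(2/r₂ − 1/a_t)] = 2645 m/s.
Δv₂ = v_c2 − v_a = 1385 m/s.
Total Δv = Δv₁ + Δv₂ = 3330 m/s = 3.330 km/s.

Δv_total ≈ 3.33 km/s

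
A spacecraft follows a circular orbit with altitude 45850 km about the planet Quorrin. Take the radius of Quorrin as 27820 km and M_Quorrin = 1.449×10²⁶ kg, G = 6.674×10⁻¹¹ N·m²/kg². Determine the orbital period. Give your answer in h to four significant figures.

μ = GM = 6.674×10⁻¹¹ × 1.449×10²⁶ = 9.671×10¹⁵ m³/s².
r = 27820 + 45850 = 73670 km = 7.3670×10⁷ m.
Kepler's third law: T = 2π√(r³/μ) = 2π√((7.367×10⁷)³ / 9.671×10¹⁵).
r³/μ = 4.134×10⁷ s², so T = 2π × 6.430×10³ = 4.040×10⁴ s.
Converting: 4.040×10⁴ s ÷ 3600 = 11.22 h.

T ≈ 11.22 h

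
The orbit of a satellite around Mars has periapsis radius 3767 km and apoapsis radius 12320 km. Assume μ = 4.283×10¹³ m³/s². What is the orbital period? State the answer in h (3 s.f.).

T ≈ 6.08 h

Semi-major axis a = (r_p + r_a)/2 = (3767.0 + 12320)/2 = 8043.5 km = 8.044×10⁶ m.
By Kepler's third law T = 2π√(a³/μ) = 2π × 3.486×10³ = 2.190×10⁴ s.
= 6.084 h.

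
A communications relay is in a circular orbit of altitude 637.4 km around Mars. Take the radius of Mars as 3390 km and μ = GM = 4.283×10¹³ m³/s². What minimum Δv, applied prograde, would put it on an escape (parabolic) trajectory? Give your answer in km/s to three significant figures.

r = 3390 + 637.4 = 4027.4 km = 4.0274×10⁶ m.
Circular speed v_c = √(μ/r) = 3261 m/s.
Escape speed v_esc = √(2μ/r) = √2 × v_c = 4612 m/s.
Δv = v_esc − v_c = 1351 m/s = 1.351 km/s.

Δv ≈ 1.35 km/s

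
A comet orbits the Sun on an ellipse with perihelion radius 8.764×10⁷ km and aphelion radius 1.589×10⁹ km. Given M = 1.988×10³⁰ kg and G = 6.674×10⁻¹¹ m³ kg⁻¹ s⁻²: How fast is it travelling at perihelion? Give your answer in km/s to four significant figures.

μ = GM = 6.674×10⁻¹¹ × 1.988×10³⁰ = 1.327×10²⁰ m³/s².
Semi-major axis a = (r_p + r_a)/2 = 8.3832×10⁸ km = 8.383×10¹¹ m.
Vis-viva: v² = μ(2/r − 1/a) = 1.327×10²⁰ × (2.282×10⁻¹¹ − 1.193×10⁻¹²) = 2.870×10⁹ m²/s².
v = 53570 m/s = 53.57 km/s.

v ≈ 53.57 km/s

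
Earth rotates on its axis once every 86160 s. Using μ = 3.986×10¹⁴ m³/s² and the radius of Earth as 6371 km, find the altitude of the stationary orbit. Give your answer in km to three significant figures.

h_sync ≈ 35800 km

A synchronous orbit has period T, so by Kepler's third law a = (μT²/4π²)^(1/3).
μT²/4π² = 3.986×10¹⁴ × (8.616×10⁴)² / 39.48 = 7.495×10²² m³.
a = 4.216×10⁷ m = 42163 km.
Altitude h = a − R = 42163 − 6371 = 35792 km.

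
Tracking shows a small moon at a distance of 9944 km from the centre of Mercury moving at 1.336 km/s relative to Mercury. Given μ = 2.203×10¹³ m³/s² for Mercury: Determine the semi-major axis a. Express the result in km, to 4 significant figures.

r = 9.944×10⁶ m.
Vis-viva rearranged: 1/a = 2/r − v²/μ = 2.011×10⁻⁷ − 8.102×10⁻⁸ = 1.201×10⁻⁷ m⁻¹.
a = 8.326×10⁶ m = 8326.0 km.

a ≈ 8326 km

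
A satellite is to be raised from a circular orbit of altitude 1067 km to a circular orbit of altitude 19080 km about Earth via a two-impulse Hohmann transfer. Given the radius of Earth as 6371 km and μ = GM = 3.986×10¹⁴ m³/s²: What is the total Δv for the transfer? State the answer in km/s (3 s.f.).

r₁ = 6371 + 1067 = 7438.0 km = 7.4380×10⁶ m.
r₂ = 6371 + 19080 = 25451 km = 2.5451×10⁷ m.
Transfer ellipse a_t = (r₁ + r₂)/2 = 1.644×10⁷ m.
At r₁: circular v_c1 = √(μ/r₁) = 7320 m/s; transfer-perigee v_p = √[μ(2/r₁ − 1/a_t)] = 9107 m/s.
Δv₁ = v_p − v_c1 = 1787 m/s.
At r₂: circular v_c2 = √(μ/r₂) = 3957 m/s; transfer-apogee v_a = √[μ(2/r₂ − 1/a_t)] = 2662 m/s.
Δv₂ = v_c2 − v_a = 1296 m/s.
Total Δv = Δv₁ + Δv₂ = 3083 m/s = 3.083 km/s.

Δv_total ≈ 3.08 km/s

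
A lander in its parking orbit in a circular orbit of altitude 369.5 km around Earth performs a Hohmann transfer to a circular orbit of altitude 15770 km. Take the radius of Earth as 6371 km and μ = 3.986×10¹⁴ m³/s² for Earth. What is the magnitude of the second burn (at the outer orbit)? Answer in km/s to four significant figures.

r₁ = 6371 + 369.5 = 6740.5 km = 6.7405×10⁶ m.
r₂ = 6371 + 15770 = 22141 km = 2.2141×10⁷ m.
Transfer ellipse a_t = (r₁ + r₂)/2 = 1.444×10⁷ m.
At r₁: circular v_c1 = √(μ/r₁) = 7690 m/s; transfer-perigee v_p = √[μ(2/r₁ − 1/a_t)] = 9522 m/s.
At r₂: circular v_c2 = √(μ/r₂) = 4243 m/s; transfer-apogee v_a = √[μ(2/r₂ − 1/a_t)] = 2899 m/s.
Δv₂ = v_c2 − v_a = 1344 m/s.
= 1.344 km/s.

Δv ≈ 1.344 km/s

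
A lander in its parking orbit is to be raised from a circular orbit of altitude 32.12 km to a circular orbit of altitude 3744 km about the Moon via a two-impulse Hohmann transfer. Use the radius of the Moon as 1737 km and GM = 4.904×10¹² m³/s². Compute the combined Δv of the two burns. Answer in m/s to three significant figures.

Δv_total ≈ 667 m/s

r₁ = 1737 + 32.12 = 1769.1 km = 1.7691×10⁶ m.
r₂ = 1737 + 3744 = 5481.0 km = 5.4810×10⁶ m.
Transfer ellipse a_t = (r₁ + r₂)/2 = 3.625×10⁶ m.
At r₁: circular v_c1 = √(μ/r₁) = 1665 m/s; transfer-perilune v_p = √[μ(2/r₁ − 1/a_t)] = 2047 m/s.
Δv₁ = v_p − v_c1 = 382.3 m/s.
At r₂: circular v_c2 = √(μ/r₂) = 945.9 m/s; transfer-apolune v_a = √[μ(2/r₂ − 1/a_t)] = 660.8 m/s.
Δv₂ = v_c2 − v_a = 285.1 m/s.
Total Δv = Δv₁ + Δv₂ = 667.4 m/s.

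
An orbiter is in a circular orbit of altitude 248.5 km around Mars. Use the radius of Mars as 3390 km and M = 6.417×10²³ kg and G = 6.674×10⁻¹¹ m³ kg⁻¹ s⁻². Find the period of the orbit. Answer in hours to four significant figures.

T ≈ 1.851 hours

μ = GM = 6.674×10⁻¹¹ × 6.417×10²³ = 4.283×10¹³ m³/s².
r = 3390 + 248.5 = 3638.5 km = 3.6385×10⁶ m.
Kepler's third law: T = 2π√(r³/μ) = 2π√((3.638×10⁶)³ / 4.283×10¹³).
r³/μ = 1.125×10⁶ s², so T = 2π × 1.061×10³ = 6.664×10³ s.
Converting: 6.664×10³ s ÷ 3600 = 1.851 hours.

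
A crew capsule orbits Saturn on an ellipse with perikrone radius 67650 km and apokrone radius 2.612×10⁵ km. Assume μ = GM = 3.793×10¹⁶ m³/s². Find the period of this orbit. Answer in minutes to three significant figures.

T ≈ 1130 minutes

Semi-major axis a = (r_p + r_a)/2 = (67650 + 2.6120×10⁵)/2 = 1.6442×10⁵ km = 1.644×10⁸ m.
By Kepler's third law T = 2π√(a³/μ) = 2π × 1.083×10⁴ = 6.802×10⁴ s.
= 1134 minutes.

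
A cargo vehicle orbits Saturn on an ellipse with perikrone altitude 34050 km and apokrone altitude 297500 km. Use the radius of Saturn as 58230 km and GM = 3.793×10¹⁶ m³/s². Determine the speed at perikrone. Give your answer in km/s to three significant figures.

r_p = 58230 + 34050 = 92280 km = 9.2280×10⁷ m.
r_a = 58230 + 297500 = 355730 km = 3.5573×10⁸ m.
Semi-major axis a = (r_p + r_a)/2 = 2.2400×10⁵ km = 2.240×10⁸ m.
Vis-viva: v² = μ(2/r − 1/a) = 3.793×10¹⁶ × (2.167×10⁻⁸ − 4.464×10⁻⁹) = 6.527×10⁸ m²/s².
v = 25550 m/s = 25.55 km/s.

v ≈ 25.5 km/s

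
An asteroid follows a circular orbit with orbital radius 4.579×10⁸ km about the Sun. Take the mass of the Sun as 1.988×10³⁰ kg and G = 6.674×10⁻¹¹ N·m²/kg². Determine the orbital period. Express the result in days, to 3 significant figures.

μ = GM = 6.674×10⁻¹¹ × 1.988×10³⁰ = 1.327×10²⁰ m³/s².
r = 4.579×10⁸ km = 4.579×10¹¹ m.
Kepler's third law: T = 2π√(r³/μ) = 2π√((4.579×10¹¹)³ / 1.327×10²⁰).
r³/μ = 7.236×10¹⁴ s², so T = 2π × 2.690×10⁷ = 1.690×10⁸ s.
Converting: 1.690×10⁸ s ÷ 86400 = 1956 days.

T ≈ 1960 days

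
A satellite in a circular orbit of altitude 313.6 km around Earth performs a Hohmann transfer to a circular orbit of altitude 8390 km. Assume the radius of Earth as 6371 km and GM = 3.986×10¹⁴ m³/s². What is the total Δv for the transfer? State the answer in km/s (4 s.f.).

Δv_total ≈ 2.432 km/s

r₁ = 6371 + 313.6 = 6684.6 km = 6.6846×10⁶ m.
r₂ = 6371 + 8390 = 14761 km = 1.4761×10⁷ m.
Transfer ellipse a_t = (r₁ + r₂)/2 = 1.072×10⁷ m.
At r₁: circular v_c1 = √(μ/r₁) = 7722 m/s; transfer-perigee v_p = √[μ(2/r₁ − 1/a_t)] = 9060 m/s.
Δv₁ = v_p − v_c1 = 1338 m/s.
At r₂: circular v_c2 = √(μ/r₂) = 5196 m/s; transfer-apogee v_a = √[μ(2/r₂ − 1/a_t)] = 4103 m/s.
Δv₂ = v_c2 − v_a = 1094 m/s.
Total Δv = Δv₁ + Δv₂ = 2432 m/s = 2.432 km/s.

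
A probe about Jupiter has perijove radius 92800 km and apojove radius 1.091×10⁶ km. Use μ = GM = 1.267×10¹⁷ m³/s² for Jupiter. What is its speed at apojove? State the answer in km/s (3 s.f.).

v ≈ 4.27 km/s

Semi-major axis a = (r_p + r_a)/2 = 5.9190×10⁵ km = 5.919×10⁸ m.
Vis-viva: v² = μ(2/r − 1/a) = 1.267×10¹⁷ × (1.833×10⁻⁹ − 1.689×10⁻⁹) = 1.821×10⁷ m²/s².
v = 4267 m/s = 4.267 km/s.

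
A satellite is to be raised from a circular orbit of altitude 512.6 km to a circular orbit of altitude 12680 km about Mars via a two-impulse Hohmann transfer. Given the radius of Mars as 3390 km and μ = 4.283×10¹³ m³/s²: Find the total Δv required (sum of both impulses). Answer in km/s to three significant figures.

r₁ = 3390 + 512.6 = 3902.6 km = 3.9026×10⁶ m.
r₂ = 3390 + 12680 = 16070 km = 1.6070×10⁷ m.
Transfer ellipse a_t = (r₁ + r₂)/2 = 9.986×10⁶ m.
At r₁: circular v_c1 = √(μ/r₁) = 3313 m/s; transfer-periapsis v_p = √[μ(2/r₁ − 1/a_t)] = 4202 m/s.
Δv₁ = v_p − v_c1 = 889.6 m/s.
At r₂: circular v_c2 = √(μ/r₂) = 1633 m/s; transfer-apoapsis v_a = √[μ(2/r₂ − 1/a_t)] = 1021 m/s.
Δv₂ = v_c2 − v_a = 612.0 m/s.
Total Δv = Δv₁ + Δv₂ = 1502 m/s = 1.502 km/s.

Δv_total ≈ 1.50 km/s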